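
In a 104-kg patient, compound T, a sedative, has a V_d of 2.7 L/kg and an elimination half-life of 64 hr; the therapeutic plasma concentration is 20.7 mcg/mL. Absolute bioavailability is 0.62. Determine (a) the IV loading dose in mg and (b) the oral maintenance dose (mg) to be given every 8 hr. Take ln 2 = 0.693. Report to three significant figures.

Vd = 2.7 L/kg × 104 kg = 280.8 L
LD = Vd × C = 280.8 × 20.7 = 5813 mg
CL = 0.693 × Vd / t½ = 0.693 × 280.8 / 64 = 3.041 L/h
D = CL × Css × τ / F = 3.041 × 20.7 × 8 / 0.62 = 812.2 mg

(a) 5810 mg; (b) 812 mg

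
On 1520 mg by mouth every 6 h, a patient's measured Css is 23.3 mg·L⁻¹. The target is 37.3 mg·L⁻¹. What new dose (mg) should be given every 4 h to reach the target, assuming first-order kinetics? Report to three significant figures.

1620 mg

For first-order elimination, Css ∝ F·D/(CL·τ); F and CL are unchanged, so Css ∝ D/τ.
D₂ = D₁ × (Css,target / Css,current) × (τ₂/τ₁) = 1520 × (37.3/23.3) × (4/6) = 1622 mg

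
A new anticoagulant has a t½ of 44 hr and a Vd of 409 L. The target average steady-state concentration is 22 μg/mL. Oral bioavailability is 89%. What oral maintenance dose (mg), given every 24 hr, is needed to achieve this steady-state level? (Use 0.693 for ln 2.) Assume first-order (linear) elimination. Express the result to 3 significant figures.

3820 mg

CL = ln 2 · Vd / t½ = 0.693 × 409.0 / 44 = 6.442 L/h
D = CL × Css × τ / F = 6.442 × 22 × 24 / 0.89 = 3822 mg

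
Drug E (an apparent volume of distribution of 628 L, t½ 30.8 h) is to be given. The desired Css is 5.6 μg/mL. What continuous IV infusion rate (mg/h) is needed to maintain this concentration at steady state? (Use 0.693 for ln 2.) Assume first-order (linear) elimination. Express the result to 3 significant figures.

79.1 mg/h

CL = ln 2 · Vd / t½ = 0.693 × 628.0 / 30.8 = 14.13 L/h
Infusion rate = CL × Css = 14.13 × 5.6 = 79.13 mg/h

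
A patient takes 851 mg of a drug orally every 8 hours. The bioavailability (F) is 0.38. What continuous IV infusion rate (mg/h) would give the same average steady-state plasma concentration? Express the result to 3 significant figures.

40.4 mg/h

Equivalent systemic input: infusion rate = F·D/τ.
Rate = 0.38 × 851 / 8 = 40.42 mg/h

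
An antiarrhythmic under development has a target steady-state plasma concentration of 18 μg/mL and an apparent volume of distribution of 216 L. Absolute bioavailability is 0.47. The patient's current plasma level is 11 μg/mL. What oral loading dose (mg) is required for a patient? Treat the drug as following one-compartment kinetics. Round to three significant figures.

3220 mg

The loading dose fills Vd to the target concentration.
Concentration deficit ΔC = 18 − 11 = 7.000 mg/L
LD = Vd × ΔC / F = 216.0 × 7.000 / 0.47 = 3217 mg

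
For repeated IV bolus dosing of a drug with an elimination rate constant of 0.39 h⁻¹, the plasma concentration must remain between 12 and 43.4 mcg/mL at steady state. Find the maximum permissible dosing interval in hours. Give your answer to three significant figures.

Between IV bolus doses, concentration decays as C = C₀·e^(−kτ), so C_peak/C_trough = e^(kτ).
τ_max = ln(C_peak/C_trough) / k = ln(43.4/12) / 0.3900 = 1.286 / 0.3900 = 3.297 h

3.30 h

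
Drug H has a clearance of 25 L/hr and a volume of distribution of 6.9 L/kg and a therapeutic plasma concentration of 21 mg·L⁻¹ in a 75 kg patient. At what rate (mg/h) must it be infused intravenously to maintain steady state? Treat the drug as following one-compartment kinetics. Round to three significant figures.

Infusion rate = CL · Css = 25.00 L/h × 21 mg/L = 525.0 mg/h

525 mg/h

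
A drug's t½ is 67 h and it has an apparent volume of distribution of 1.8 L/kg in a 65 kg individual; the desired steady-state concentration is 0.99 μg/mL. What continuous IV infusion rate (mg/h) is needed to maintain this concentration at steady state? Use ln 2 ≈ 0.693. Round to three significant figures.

1.20 mg/h

Total Vd = 1.8 × 65 = 117.0 L
k = 0.693/67 = 0.01034 h⁻¹, so CL = k·Vd = 0.01034 × 117.0 = 1.210 L/h
Infusion rate = CL × Css = 1.210 × 0.99 = 1.198 mg/h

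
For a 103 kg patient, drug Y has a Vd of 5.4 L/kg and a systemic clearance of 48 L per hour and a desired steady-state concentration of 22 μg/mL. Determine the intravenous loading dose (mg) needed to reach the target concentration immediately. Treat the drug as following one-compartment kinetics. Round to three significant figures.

Total Vd = 5.4 × 103 = 556.2 L
LD = Vd × C = 556.2 × 22.00 = 12240 mg

12200 mg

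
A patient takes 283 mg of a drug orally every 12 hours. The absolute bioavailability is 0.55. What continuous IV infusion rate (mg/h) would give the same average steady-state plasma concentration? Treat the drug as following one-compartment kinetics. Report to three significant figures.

Equivalent systemic input: infusion rate = F·D/τ.
Rate = 0.55 × 283 / 12 = 12.97 mg/h

13.0 mg/h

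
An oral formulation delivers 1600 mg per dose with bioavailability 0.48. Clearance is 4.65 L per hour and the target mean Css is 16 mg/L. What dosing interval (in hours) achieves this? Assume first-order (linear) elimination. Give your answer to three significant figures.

10.3 h

F·D/τ = CL·Css → τ = F·D / (CL·Css).
τ = 0.48 × 1600 / (4.65 × 16) = 10.32 h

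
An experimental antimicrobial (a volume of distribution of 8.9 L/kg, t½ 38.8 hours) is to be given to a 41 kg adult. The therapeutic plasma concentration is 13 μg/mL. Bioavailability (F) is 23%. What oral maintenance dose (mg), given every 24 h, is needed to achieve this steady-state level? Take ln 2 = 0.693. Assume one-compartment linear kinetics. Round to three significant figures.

8840 mg

Vd(total) = 41 kg × 8.9 L/kg = 364.9 L
CL = 0.693 × Vd / t½ = 0.693 × 364.9 / 38.8 = 6.517 L/h
D = CL × Css × τ / F = 6.517 × 13 × 24 / 0.23 = 8840 mg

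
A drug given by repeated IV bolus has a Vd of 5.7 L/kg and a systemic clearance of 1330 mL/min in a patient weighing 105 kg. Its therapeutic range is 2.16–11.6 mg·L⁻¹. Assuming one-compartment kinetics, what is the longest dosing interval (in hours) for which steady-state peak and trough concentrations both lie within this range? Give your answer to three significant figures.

Vd(total) = 105 kg × 5.7 L/kg = 598.5 L
CL = 1330 mL/min × 60/1000 = 79.80 L/h
k = CL / Vd = 79.80 / 598.5 = 0.1333 h⁻¹
Between IV bolus doses, concentration decays as C = C₀·e^(−kτ), so C_peak/C_trough = e^(kτ).
τ_max = ln(C_peak/C_trough) / k = ln(11.6/2.16) / 0.1333 = 1.681 / 0.1333 = 12.61 h

12.6 h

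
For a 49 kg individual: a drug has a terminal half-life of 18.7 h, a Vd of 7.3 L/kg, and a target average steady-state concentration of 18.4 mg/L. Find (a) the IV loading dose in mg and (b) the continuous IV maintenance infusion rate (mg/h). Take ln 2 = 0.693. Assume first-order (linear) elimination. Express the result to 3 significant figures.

Vd(total) = 49 kg × 7.3 L/kg = 357.7 L
LD = Vd × C = 357.7 × 18.4 = 6582 mg
CL = 0.693 × Vd / t½ = 0.693 × 357.7 / 18.7 = 13.26 L/h
Infusion rate = CL × Css = 13.26 × 18.4 = 244.0 mg/h

(a) 6580 mg; (b) 244 mg/h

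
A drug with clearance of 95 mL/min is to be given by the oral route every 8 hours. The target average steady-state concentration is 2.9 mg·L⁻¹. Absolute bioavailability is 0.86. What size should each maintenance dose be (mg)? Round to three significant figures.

CL = 95 mL/min × 60/1000 = 5.700 L/h
At steady state, dose per interval replaces the amount cleared in that interval: F·D/τ = CL·Css.
D = CL × Css × τ / F = 5.700 × 2.9 × 8 / 0.86 = 153.8 mg

154 mg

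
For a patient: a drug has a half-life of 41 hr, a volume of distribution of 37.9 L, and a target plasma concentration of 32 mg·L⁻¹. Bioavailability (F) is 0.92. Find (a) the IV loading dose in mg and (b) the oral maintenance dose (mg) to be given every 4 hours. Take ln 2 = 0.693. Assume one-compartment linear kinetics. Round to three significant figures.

(a) 1210 mg; (b) 89.1 mg

LD = Vd × C = 37.90 × 32 = 1213 mg
CL = 0.693 × Vd / t½ = 0.693 × 37.90 / 41 = 0.6406 L/h
D = CL × Css × τ / F = 0.6406 × 32 × 4 / 0.92 = 89.13 mg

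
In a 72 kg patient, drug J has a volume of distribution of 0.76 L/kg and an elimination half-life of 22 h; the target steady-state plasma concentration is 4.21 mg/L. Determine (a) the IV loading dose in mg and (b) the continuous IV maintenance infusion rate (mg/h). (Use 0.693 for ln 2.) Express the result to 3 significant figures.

(a) 230 mg; (b) 7.26 mg/h

Total Vd = 0.76 × 72 = 54.72 L
LD = Vd × C = 54.72 × 4.21 = 230.4 mg
CL = 0.693 × Vd / t½ = 0.693 × 54.72 / 22 = 1.724 L/h
Infusion rate = CL × Css = 1.724 × 4.21 = 7.258 mg/h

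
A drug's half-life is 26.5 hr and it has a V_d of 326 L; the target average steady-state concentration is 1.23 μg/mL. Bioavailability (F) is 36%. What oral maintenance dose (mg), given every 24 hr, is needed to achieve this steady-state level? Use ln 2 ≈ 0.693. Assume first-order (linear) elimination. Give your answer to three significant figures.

699 mg

CL = 0.693 × Vd / t½ = 0.693 × 326.0 / 26.5 = 8.525 L/h
D = CL × Css × τ / F = 8.525 × 1.23 × 24 / 0.36 = 699.1 mg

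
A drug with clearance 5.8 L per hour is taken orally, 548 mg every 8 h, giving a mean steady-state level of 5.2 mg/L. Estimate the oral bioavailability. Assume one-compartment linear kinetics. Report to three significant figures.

0.440

F·D/τ = CL·Css at steady state → F = CL·Css·τ / D.
F = 5.8 × 5.2 × 8 / 548 = 0.440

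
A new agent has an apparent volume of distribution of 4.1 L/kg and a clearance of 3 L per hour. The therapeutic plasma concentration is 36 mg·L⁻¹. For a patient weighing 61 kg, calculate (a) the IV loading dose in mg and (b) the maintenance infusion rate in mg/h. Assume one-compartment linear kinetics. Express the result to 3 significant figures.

(a) 9000 mg; (b) 108 mg/h

Vd = 4.1 L/kg × 61 kg = 250.1 L
Loading: fill Vd to C_target → 250.1 L × 36 mg/L = 9004 mg
Infusion rate = 3.000 L/h × 36 mg/L = 108.0 mg/h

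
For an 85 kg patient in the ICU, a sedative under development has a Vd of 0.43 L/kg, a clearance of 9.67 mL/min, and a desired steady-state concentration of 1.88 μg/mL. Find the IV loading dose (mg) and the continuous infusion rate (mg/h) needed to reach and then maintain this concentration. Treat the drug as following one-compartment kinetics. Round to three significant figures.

Total Vd = 0.43 × 85 = 36.55 L
LD = Vd · C_target = 36.55 × 1.88 = 68.71 mg
Convert clearance: 9.67 mL/min × 60 min/h ÷ 1000 mL/L = 0.5802 L/h
Maintenance: replace elimination → rate = CL × Css = 0.5802 × 1.88 = 1.091 mg/h

(a) 68.7 mg; (b) 1.09 mg/h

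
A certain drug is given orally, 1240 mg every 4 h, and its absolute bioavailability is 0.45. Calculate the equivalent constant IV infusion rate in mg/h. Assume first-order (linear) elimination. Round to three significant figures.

140 mg/h

Equivalent systemic input: infusion rate = F·D/τ.
Rate = 0.45 × 1240 / 4 = 139.5 mg/h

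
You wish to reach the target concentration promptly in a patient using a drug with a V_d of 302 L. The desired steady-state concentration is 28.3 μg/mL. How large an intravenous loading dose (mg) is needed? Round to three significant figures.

8550 mg

The loading dose fills Vd to the target concentration.
LD = Vd × C = 302.0 × 28.30 = 8547 mg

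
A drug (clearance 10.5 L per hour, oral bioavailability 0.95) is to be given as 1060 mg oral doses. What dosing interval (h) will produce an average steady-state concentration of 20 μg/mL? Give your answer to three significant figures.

4.80 h

F·D/τ = CL·Css → τ = F·D / (CL·Css).
τ = 0.95 × 1060 / (10.5 × 20) = 4.795 h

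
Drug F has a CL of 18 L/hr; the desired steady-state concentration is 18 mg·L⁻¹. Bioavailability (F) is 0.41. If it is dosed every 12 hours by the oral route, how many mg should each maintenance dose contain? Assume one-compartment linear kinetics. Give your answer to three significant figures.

9480 mg

D = CL × Css × τ / F = 18.00 × 18 × 12 / 0.41 = 9483 mg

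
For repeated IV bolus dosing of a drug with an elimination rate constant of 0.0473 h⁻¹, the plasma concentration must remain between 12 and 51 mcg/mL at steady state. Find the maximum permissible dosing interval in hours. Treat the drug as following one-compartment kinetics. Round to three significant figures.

30.6 h

Between IV bolus doses, concentration decays as C = C₀·e^(−kτ), so C_peak/C_trough = e^(kτ).
τ_max = ln(C_peak/C_trough) / k = ln(51/12) / 0.04730 = 1.447 / 0.04730 = 30.59 h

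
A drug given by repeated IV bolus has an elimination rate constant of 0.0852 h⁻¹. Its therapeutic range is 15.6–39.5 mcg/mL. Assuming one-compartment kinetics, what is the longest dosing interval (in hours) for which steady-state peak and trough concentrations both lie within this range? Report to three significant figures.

Between IV bolus doses, concentration decays as C = C₀·e^(−kτ), so C_peak/C_trough = e^(kτ).
τ_max = ln(C_peak/C_trough) / k = ln(39.5/15.6) / 0.08520 = 0.9290 / 0.08520 = 10.90 h

10.9 h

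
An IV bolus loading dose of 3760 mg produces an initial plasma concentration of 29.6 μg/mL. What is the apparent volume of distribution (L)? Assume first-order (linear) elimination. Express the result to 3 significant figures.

127 L

Immediately after an IV bolus, C₀ = Dose / Vd, so Vd = Dose / C₀.
Vd = 3760 / 29.6 = 127.0 L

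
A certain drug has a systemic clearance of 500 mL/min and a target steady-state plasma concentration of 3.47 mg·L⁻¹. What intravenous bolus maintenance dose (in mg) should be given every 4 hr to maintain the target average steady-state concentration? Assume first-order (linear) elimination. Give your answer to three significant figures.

416 mg

CL = 500 mL/min × 60/1000 = 30.00 L/h
At steady state, dose per interval replaces the amount cleared in that interval: D/τ = CL·Css.
D = CL × Css × τ = 30.00 × 3.47 × 4 = 416.4 mg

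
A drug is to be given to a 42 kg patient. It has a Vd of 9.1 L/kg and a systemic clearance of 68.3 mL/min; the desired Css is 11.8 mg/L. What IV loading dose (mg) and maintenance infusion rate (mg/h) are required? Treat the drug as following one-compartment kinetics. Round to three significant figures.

Total Vd = 9.1 × 42 = 382.2 L
Loading dose = Vd × C = 382.2 × 11.8 = 4510 mg
CL = 68.3 mL/min × 60/1000 = 4.098 L/h
Infusion rate = 4.098 L/h × 11.8 mg/L = 48.36 mg/h

(a) 4510 mg; (b) 48.4 mg/h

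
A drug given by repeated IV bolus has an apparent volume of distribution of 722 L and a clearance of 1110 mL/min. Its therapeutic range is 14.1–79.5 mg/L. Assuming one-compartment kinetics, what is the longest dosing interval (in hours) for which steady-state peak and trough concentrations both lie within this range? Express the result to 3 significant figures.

CL = 1110 mL/min × 60/1000 = 66.60 L/h
k = CL / Vd = 66.60 / 722.0 = 0.09224 h⁻¹
Between IV bolus doses, concentration decays as C = C₀·e^(−kτ), so C_peak/C_trough = e^(kτ).
τ_max = ln(C_peak/C_trough) / k = ln(79.5/14.1) / 0.09224 = 1.730 / 0.09224 = 18.76 h

18.8 h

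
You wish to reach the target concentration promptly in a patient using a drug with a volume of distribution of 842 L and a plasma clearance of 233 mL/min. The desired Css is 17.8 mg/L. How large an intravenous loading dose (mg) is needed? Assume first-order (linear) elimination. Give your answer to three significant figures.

15000 mg

LD = Vd × C = 842.0 × 17.80 = 14990 mg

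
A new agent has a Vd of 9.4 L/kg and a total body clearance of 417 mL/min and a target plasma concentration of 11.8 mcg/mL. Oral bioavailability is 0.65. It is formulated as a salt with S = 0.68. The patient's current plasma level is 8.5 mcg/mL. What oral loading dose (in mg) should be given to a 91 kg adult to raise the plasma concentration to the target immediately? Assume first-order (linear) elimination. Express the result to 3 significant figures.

6390 mg

Vd = 9.4 L/kg × 91 kg = 855.4 L
Concentration deficit ΔC = 11.8 − 8.5 = 3.300 mg/L
LD = Vd × ΔC / F / S = 855.4 × 3.300 / 0.65 / 0.68 = 6386 mg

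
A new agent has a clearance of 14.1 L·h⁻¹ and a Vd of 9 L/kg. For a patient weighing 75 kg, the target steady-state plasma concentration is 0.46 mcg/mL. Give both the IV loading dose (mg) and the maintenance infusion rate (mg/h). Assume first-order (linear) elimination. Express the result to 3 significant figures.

(a) 311 mg; (b) 6.49 mg/h

Total Vd = 9 × 75 = 675.0 L
Loading: fill Vd to C_target → 675.0 L × 0.46 mg/L = 310.5 mg
Maintenance: replace elimination → rate = CL × Css = 14.10 × 0.46 = 6.486 mg/h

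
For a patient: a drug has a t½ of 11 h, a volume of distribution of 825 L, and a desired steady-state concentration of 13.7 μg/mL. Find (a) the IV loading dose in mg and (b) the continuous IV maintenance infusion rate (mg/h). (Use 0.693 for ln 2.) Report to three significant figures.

LD = Vd × C = 825.0 × 13.7 = 11300 mg
CL = 0.693 × Vd / t½ = 0.693 × 825.0 / 11 = 51.98 L/h
Infusion rate = CL × Css = 51.98 × 13.7 = 712.1 mg/h

(a) 11300 mg; (b) 712 mg/h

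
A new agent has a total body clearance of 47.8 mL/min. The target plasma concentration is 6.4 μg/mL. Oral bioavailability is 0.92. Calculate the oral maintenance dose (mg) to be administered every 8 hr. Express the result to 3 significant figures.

160 mg

CL = 47.8 mL/min = 47.8 × 0.06 = 2.868 L/h
D = CL × Css × τ / F = 2.868 × 6.4 × 8 / 0.92 = 159.6 mg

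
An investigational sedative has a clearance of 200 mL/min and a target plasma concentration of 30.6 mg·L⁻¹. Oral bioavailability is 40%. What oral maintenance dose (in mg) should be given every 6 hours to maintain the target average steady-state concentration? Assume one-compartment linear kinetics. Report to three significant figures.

5510 mg

Convert clearance: 200 mL/min × 60 min/h ÷ 1000 mL/L = 12.00 L/h
D = CL × Css × τ / F = 12.00 × 30.6 × 6 / 0.4 = 5508 mg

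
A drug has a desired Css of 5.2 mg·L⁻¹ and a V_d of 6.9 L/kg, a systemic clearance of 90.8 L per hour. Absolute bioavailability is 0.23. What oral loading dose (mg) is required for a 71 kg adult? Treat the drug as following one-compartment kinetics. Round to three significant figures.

11100 mg

Total Vd = 6.9 × 71 = 489.9 L
LD = Vd × C / F = 489.9 × 5.200 / 0.23 = 11080 mg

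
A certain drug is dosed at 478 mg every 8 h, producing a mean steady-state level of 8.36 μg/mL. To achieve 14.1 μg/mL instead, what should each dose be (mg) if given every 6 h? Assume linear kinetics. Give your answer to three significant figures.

605 mg

For first-order elimination, Css ∝ F·D/(CL·τ); F and CL are unchanged, so Css ∝ D/τ.
D₂ = D₁ × (Css,target / Css,current) × (τ₂/τ₁) = 478 × (14.1/8.36) × (6/8) = 604.6 mg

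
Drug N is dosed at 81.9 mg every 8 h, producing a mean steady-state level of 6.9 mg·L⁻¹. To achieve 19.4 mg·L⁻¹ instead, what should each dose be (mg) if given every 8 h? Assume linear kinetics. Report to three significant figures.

230 mg

For first-order elimination, Css ∝ F·D/(CL·τ); F and CL are unchanged, so Css ∝ D/τ.
D₂ = D₁ × (Css,target / Css,current) = 81.9 × 19.4/6.9 = 230.3 mg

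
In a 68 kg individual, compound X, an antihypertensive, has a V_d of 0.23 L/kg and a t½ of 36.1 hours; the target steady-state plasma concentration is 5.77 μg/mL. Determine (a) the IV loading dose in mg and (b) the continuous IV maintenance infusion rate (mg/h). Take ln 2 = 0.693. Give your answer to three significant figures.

(a) 90.2 mg; (b) 1.73 mg/h

Vd(total) = 68 kg × 0.23 L/kg = 15.64 L
LD = Vd × C = 15.64 × 5.77 = 90.24 mg
CL = 0.693 × Vd / t½ = 0.693 × 15.64 / 36.1 = 0.3002 L/h
Infusion rate = CL × Css = 0.3002 × 5.77 = 1.732 mg/h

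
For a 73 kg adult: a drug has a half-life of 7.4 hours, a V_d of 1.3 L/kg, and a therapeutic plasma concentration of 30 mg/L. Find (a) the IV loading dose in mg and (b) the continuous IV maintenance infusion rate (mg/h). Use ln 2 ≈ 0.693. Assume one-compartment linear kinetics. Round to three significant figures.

(a) 2850 mg; (b) 267 mg/h

Total Vd = 1.3 × 73 = 94.90 L
LD = Vd × C = 94.90 × 30 = 2847 mg
CL = 0.693 × Vd / t½ = 0.693 × 94.90 / 7.4 = 8.887 L/h
Infusion rate = CL × Css = 8.887 × 30 = 266.6 mg/h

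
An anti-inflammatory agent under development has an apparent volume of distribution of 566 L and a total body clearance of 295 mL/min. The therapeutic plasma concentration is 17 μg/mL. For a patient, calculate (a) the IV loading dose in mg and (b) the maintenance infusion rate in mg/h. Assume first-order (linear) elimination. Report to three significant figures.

Loading: fill Vd to C_target → 566.0 L × 17 mg/L = 9622 mg
CL = 295 mL/min × 60/1000 = 17.70 L/h
Infusion rate = 17.70 L/h × 17 mg/L = 300.9 mg/h

(a) 9620 mg; (b) 301 mg/h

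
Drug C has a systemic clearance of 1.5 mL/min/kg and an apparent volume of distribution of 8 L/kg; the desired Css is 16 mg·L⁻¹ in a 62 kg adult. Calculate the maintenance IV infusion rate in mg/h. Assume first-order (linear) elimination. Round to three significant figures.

CL = 1.5 mL/min/kg × 62 kg = 93.00 mL/min = 93.00 × 60/1000 = 5.580 L/h
Infusion rate = CL · Css = 5.580 L/h × 16 mg/L = 89.28 mg/h

89.3 mg/h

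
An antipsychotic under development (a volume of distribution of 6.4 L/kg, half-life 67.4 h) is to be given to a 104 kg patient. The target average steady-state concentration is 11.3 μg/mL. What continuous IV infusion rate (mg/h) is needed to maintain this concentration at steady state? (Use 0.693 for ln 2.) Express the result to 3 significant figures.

77.3 mg/h

Vd(total) = 104 kg × 6.4 L/kg = 665.6 L
CL = 0.693 × Vd / t½ = 0.693 × 665.6 / 67.4 = 6.844 L/h
Infusion rate = CL × Css = 6.844 × 11.3 = 77.34 mg/h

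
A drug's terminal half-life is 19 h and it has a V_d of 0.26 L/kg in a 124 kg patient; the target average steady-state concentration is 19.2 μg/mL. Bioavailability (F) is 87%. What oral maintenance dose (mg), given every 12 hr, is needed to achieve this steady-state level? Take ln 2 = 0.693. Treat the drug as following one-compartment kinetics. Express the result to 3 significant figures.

Total Vd = 0.26 × 124 = 32.24 L
CL = ln 2 · Vd / t½ = 0.693 × 32.24 / 19 = 1.176 L/h
D = CL × Css × τ / F = 1.176 × 19.2 × 12 / 0.87 = 311.4 mg

311 mg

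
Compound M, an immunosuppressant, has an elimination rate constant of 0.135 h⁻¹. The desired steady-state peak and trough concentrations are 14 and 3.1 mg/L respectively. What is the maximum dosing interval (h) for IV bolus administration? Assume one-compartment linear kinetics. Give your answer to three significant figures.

11.2 h

Between IV bolus doses, concentration decays as C = C₀·e^(−kτ), so C_peak/C_trough = e^(kτ).
τ_max = ln(C_peak/C_trough) / k = ln(14/3.1) / 0.1350 = 1.508 / 0.1350 = 11.17 h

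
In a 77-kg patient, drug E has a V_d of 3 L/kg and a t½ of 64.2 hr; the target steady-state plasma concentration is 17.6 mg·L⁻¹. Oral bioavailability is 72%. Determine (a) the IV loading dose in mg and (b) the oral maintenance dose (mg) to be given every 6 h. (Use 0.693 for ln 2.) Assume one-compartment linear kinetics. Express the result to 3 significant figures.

(a) 4070 mg; (b) 366 mg

Vd(total) = 77 kg × 3 L/kg = 231.0 L
LD = Vd × C = 231.0 × 17.6 = 4066 mg
CL = 0.693 × Vd / t½ = 0.693 × 231.0 / 64.2 = 2.494 L/h
D = CL × Css × τ / F = 2.494 × 17.6 × 6 / 0.72 = 365.8 mg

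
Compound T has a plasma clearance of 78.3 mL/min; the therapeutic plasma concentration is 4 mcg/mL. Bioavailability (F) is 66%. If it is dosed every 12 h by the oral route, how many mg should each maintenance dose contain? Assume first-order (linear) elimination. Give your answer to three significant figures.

342 mg

Convert clearance: 78.3 mL/min × 60 min/h ÷ 1000 mL/L = 4.698 L/h
D = CL × Css × τ / F = 4.698 × 4 × 12 / 0.66 = 341.7 mg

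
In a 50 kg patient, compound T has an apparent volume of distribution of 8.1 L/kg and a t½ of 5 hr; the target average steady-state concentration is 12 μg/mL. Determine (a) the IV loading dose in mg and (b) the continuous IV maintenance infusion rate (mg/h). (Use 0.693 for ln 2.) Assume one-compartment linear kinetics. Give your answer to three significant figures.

(a) 4860 mg; (b) 674 mg/h

Vd(total) = 50 kg × 8.1 L/kg = 405.0 L
LD = Vd × C = 405.0 × 12 = 4860 mg
CL = 0.693 × Vd / t½ = 0.693 × 405.0 / 5 = 56.13 L/h
Infusion rate = CL × Css = 56.13 × 12 = 673.6 mg/h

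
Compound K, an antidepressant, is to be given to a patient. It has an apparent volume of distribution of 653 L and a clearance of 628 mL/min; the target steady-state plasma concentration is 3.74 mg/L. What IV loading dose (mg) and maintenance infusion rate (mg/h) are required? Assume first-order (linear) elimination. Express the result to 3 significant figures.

Loading: fill Vd to C_target → 653.0 L × 3.74 mg/L = 2442 mg
CL = 628 mL/min × 60/1000 = 37.68 L/h
Infusion rate = 37.68 L/h × 3.74 mg/L = 140.9 mg/h

(a) 2440 mg; (b) 141 mg/h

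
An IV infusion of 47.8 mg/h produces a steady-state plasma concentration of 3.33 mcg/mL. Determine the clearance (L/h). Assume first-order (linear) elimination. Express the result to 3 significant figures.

At steady state, infusion rate = CL × Css, so CL = rate / Css.
CL = 47.8 / 3.33 = 14.35 L/h

14.4 L/h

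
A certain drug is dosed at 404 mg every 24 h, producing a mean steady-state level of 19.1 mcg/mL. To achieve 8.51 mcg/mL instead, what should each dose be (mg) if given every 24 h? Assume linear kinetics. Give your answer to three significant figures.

For first-order elimination, Css ∝ F·D/(CL·τ); F and CL are unchanged, so Css ∝ D/τ.
D₂ = D₁ × (Css,target / Css,current) = 404 × 8.51/19.1 = 180.0 mg

180 mg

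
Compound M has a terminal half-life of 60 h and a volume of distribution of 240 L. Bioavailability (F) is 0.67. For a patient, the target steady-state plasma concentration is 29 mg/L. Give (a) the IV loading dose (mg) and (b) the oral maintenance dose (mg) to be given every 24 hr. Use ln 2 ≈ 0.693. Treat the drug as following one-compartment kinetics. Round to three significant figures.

(a) 6960 mg; (b) 2880 mg

LD = Vd × C = 240.0 × 29 = 6960 mg
CL = 0.693 × Vd / t½ = 0.693 × 240.0 / 60 = 2.772 L/h
D = CL × Css × τ / F = 2.772 × 29 × 24 / 0.67 = 2880 mg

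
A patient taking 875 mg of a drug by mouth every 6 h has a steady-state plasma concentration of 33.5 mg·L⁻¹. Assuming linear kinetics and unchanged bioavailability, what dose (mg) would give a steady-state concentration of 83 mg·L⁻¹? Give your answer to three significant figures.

2170 mg

With linear kinetics, Css is proportional to dose rate (D/τ) at fixed clearance.
D₂ = D₁ × (Css,target / Css,current) = 875 × 83/33.5 = 2168 mg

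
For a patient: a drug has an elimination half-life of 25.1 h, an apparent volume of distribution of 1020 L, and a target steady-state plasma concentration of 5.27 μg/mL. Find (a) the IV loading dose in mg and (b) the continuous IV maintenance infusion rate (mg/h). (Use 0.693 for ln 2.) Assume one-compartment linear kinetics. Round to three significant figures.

(a) 5380 mg; (b) 148 mg/h

LD = Vd × C = 1020 × 5.27 = 5375 mg
CL = 0.693 × Vd / t½ = 0.693 × 1020 / 25.1 = 28.16 L/h
Infusion rate = CL × Css = 28.16 × 5.27 = 148.4 mg/h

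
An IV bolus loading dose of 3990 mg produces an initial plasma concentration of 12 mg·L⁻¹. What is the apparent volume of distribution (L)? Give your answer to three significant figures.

333 L

Immediately after an IV bolus, C₀ = Dose / Vd, so Vd = Dose / C₀.
Vd = 3990 / 12 = 332.5 L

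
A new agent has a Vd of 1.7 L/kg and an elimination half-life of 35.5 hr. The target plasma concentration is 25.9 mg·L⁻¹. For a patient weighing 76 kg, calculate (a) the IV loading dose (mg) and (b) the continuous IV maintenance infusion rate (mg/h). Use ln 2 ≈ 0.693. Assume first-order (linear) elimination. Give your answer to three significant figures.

(a) 3350 mg; (b) 65.3 mg/h

Total Vd = 1.7 × 76 = 129.2 L
LD = Vd × C = 129.2 × 25.9 = 3346 mg
CL = 0.693 × Vd / t½ = 0.693 × 129.2 / 35.5 = 2.522 L/h
Infusion rate = CL × Css = 2.522 × 25.9 = 65.32 mg/h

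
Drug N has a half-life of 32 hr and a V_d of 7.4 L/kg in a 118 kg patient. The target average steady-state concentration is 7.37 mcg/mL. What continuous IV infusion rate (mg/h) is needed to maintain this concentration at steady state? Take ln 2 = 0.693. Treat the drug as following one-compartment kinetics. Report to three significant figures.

Vd = 7.4 L/kg × 118 kg = 873.2 L
k = 0.693/32 = 0.02166 h⁻¹, so CL = k·Vd = 0.02166 × 873.2 = 18.91 L/h
Infusion rate = CL × Css = 18.91 × 7.37 = 139.4 mg/h

139 mg/h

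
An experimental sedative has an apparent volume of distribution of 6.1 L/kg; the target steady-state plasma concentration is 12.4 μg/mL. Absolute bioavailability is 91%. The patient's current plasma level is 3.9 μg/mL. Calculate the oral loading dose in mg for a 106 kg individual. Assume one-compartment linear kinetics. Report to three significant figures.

Total Vd = 6.1 × 106 = 646.6 L
Concentration deficit ΔC = 12.4 − 3.9 = 8.500 mg/L
LD = Vd × ΔC / F = 646.6 × 8.500 / 0.91 = 6040 mg

6040 mg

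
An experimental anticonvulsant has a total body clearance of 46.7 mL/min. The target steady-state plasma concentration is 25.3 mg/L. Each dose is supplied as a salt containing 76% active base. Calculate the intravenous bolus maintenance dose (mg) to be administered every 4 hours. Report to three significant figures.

CL = 46.7 mL/min = 46.7 × 0.06 = 2.802 L/h
D = CL × Css × τ / S = 2.802 × 25.3 × 4 / 0.76 = 373.1 mg

373 mg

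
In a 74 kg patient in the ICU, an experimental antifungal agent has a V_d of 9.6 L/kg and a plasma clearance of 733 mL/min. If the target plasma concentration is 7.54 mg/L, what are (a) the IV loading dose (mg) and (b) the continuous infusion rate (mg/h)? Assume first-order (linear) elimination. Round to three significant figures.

Vd = 9.6 L/kg × 74 kg = 710.4 L
LD = Vd · C_target = 710.4 × 7.54 = 5356 mg
CL = 733 mL/min × 60/1000 = 43.98 L/h
Maintenance: replace elimination → rate = CL × Css = 43.98 × 7.54 = 331.6 mg/h

(a) 5360 mg; (b) 332 mg/h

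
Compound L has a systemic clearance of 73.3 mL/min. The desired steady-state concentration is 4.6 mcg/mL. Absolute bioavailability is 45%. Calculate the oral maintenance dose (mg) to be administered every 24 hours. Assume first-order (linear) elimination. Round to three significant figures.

1080 mg

Convert clearance: 73.3 mL/min × 60 min/h ÷ 1000 mL/L = 4.398 L/h
D = CL × Css × τ / F = 4.398 × 4.6 × 24 / 0.45 = 1079 mg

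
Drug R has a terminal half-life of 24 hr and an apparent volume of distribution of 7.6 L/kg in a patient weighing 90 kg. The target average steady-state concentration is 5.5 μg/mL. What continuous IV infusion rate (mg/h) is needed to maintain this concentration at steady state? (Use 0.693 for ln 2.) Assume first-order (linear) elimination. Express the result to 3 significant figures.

Total Vd = 7.6 × 90 = 684.0 L
CL = ln 2 · Vd / t½ = 0.693 × 684.0 / 24 = 19.75 L/h
Infusion rate = CL × Css = 19.75 × 5.5 = 108.6 mg/h

109 mg/h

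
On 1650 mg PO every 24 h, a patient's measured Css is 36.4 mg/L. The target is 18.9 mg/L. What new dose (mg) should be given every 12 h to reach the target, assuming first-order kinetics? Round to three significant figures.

428 mg

With linear kinetics, Css is proportional to dose rate (D/τ) at fixed clearance.
D₂ = D₁ × (Css,target / Css,current) × (τ₂/τ₁) = 1650 × (18.9/36.4) × (12/24) = 428.4 mg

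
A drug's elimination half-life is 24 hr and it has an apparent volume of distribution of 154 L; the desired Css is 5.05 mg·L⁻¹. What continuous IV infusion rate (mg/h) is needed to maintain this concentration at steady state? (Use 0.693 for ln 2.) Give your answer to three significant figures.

22.5 mg/h

k = 0.693/24 = 0.02888 h⁻¹, so CL = k·Vd = 0.02888 × 154.0 = 4.448 L/h
Infusion rate = CL × Css = 4.448 × 5.05 = 22.46 mg/h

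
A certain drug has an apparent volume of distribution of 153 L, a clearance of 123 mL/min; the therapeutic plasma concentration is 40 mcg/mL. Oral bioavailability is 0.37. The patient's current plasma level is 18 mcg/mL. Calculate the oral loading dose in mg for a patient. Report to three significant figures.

Concentration deficit ΔC = 40 − 18 = 22.00 mg/L
LD = Vd × ΔC / F = 153.0 × 22.00 / 0.37 = 9097 mg

9100 mg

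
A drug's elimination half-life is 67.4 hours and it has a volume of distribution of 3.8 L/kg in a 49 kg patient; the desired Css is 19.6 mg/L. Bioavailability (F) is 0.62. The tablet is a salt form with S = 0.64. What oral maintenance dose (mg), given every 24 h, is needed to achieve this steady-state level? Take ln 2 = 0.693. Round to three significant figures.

2270 mg

Vd(total) = 49 kg × 3.8 L/kg = 186.2 L
CL = ln 2 · Vd / t½ = 0.693 × 186.2 / 67.4 = 1.914 L/h
D = CL × Css × τ / F / S = 1.914 × 19.6 × 24 / 0.62 / 0.64 = 2269 mg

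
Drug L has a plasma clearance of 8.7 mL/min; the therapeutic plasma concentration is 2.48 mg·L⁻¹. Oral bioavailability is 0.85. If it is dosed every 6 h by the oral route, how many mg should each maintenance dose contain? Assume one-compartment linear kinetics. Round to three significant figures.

Convert clearance: 8.7 mL/min × 60 min/h ÷ 1000 mL/L = 0.5220 L/h
D = CL × Css × τ / F = 0.5220 × 2.48 × 6 / 0.85 = 9.138 mg

9.14 mg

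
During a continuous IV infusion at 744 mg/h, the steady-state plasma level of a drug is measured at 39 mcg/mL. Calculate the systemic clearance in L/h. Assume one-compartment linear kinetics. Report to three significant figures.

At steady state, infusion rate = CL × Css, so CL = rate / Css.
CL = 744 / 39 = 19.08 L/h

19.1 L/h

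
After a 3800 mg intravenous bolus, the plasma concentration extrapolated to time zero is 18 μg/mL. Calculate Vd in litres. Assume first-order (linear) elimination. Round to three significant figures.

Immediately after an IV bolus, C₀ = Dose / Vd, so Vd = Dose / C₀.
Vd = 3800 / 18 = 211.1 L

211 L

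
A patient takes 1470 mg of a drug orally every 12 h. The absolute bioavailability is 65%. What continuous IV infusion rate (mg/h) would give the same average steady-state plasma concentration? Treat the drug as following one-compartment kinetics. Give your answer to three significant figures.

79.6 mg/h

Equivalent systemic input: infusion rate = F·D/τ.
Rate = 0.65 × 1470 / 12 = 79.63 mg/h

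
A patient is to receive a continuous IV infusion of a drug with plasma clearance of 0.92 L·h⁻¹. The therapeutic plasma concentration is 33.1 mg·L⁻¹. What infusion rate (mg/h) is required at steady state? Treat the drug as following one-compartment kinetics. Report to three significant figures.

30.5 mg/h

Rate = CL × Css = 0.9200 × 33.1 = 30.45 mg/h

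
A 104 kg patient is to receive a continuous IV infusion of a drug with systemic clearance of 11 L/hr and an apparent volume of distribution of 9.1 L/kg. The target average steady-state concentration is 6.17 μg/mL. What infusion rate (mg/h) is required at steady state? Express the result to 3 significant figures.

Infusion rate = CL · Css = 11.00 L/h × 6.17 mg/L = 67.87 mg/h

67.9 mg/h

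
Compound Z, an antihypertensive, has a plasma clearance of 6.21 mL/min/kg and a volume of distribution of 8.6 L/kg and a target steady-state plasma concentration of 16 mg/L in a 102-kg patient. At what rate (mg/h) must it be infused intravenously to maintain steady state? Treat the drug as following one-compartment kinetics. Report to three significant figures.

608 mg/h

CL = 6.21 mL/min/kg × 102 kg = 633.4 mL/min = 633.4 × 60/1000 = 38.00 L/h
Vd does not affect the maintenance rate; only clearance governs steady-state input.
Infusion rate = CL · Css = 38.00 L/h × 16 mg/L = 608.0 mg/h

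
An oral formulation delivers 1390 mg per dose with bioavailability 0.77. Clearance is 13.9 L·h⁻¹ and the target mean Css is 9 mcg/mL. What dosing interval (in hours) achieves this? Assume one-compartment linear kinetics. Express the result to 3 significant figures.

F·D/τ = CL·Css → τ = F·D / (CL·Css).
τ = 0.77 × 1390 / (13.9 × 9) = 8.556 h

8.56 h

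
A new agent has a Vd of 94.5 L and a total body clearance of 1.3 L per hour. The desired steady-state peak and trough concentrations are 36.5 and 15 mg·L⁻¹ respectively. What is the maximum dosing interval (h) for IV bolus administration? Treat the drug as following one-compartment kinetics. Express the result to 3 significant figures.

k = CL / Vd = 1.300 / 94.50 = 0.01376 h⁻¹
Between IV bolus doses, concentration decays as C = C₀·e^(−kτ), so C_peak/C_trough = e^(kτ).
τ_max = ln(C_peak/C_trough) / k = ln(36.5/15) / 0.01376 = 0.8893 / 0.01376 = 64.63 h

64.6 h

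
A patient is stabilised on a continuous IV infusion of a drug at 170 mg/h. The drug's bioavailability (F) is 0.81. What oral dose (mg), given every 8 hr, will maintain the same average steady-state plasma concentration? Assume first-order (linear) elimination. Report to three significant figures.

1680 mg

To maintain the same Css, the systemic dosing rate must be unchanged: F·D/τ = infusion rate.
D = rate × τ / F = 170 × 8 / 0.81 = 1679 mg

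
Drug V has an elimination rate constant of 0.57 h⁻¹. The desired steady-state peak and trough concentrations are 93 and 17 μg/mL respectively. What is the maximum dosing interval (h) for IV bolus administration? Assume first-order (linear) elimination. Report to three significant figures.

2.98 h

Between IV bolus doses, concentration decays as C = C₀·e^(−kτ), so C_peak/C_trough = e^(kτ).
τ_max = ln(C_peak/C_trough) / k = ln(93/17) / 0.5700 = 1.699 / 0.5700 = 2.981 h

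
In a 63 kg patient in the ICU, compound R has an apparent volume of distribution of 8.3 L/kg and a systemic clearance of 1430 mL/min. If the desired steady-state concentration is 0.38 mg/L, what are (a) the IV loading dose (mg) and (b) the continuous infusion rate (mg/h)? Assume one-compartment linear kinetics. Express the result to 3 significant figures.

(a) 199 mg; (b) 32.6 mg/h

Total Vd = 8.3 × 63 = 522.9 L
Loading dose = Vd × C = 522.9 × 0.38 = 198.7 mg
CL = 1430 mL/min = 1430 × 0.06 = 85.80 L/h
Maintenance: replace elimination → rate = CL × Css = 85.80 × 0.38 = 32.60 mg/h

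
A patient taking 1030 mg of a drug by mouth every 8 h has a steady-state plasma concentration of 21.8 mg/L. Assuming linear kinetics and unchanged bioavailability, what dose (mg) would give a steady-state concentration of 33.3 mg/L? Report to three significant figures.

1570 mg

With linear kinetics, Css is proportional to dose rate (D/τ) at fixed clearance.
D₂ = D₁ × (Css,target / Css,current) = 1030 × 33.3/21.8 = 1573 mg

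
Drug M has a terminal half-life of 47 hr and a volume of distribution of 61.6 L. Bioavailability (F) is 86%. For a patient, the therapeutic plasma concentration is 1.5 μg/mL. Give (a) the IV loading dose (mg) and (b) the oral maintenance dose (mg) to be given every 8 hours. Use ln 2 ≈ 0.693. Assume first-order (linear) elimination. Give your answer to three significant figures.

(a) 92.4 mg; (b) 12.7 mg

LD = Vd × C = 61.60 × 1.5 = 92.40 mg
CL = 0.693 × Vd / t½ = 0.693 × 61.60 / 47 = 0.9083 L/h
D = CL × Css × τ / F = 0.9083 × 1.5 × 8 / 0.86 = 12.67 mg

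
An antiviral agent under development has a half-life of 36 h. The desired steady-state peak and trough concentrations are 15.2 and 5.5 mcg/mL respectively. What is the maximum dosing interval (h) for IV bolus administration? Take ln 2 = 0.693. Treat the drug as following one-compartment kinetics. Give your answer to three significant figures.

52.8 h

k = 0.693 / t½ = 0.693 / 36 = 0.01925 h⁻¹
Between IV bolus doses, concentration decays as C = C₀·e^(−kτ), so C_peak/C_trough = e^(kτ).
τ_max = ln(C_peak/C_trough) / k = ln(15.2/5.5) / 0.01925 = 1.017 / 0.01925 = 52.83 h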